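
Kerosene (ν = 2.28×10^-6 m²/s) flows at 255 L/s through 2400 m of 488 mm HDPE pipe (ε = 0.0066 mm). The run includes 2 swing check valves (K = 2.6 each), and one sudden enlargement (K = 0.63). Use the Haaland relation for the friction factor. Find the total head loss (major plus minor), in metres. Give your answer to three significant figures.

H_L ≈ 7.32 m

V = 4Q/(πD²) = 1.363 m/s; V²/2g = 0.09474 m
Re = 2.92×10^5, ε/D = 1.35×10^-5 → f = 0.01453 (Haaland)
Major: h_f = f(L/D)·V²/2g = 0.01453·4918·0.09474 = 6.768 m
Minor: ΣK = 5.83; h_m = ΣK·V²/2g = 0.5523 m
Total H_L = 6.768 + 0.5523 = 7.320 m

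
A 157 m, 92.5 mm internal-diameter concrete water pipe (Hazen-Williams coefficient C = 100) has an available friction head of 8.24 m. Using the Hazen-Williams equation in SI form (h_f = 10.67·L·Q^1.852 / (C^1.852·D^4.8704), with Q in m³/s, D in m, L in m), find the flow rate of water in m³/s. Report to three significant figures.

Rearranging: Q = [h_f·C^1.852·D^4.8704 / (10.67·L)]^(1/1.852)
Q = [8.24·100^1.852·0.0925^4.8704 / (10.67·157)]^0.540 = 0.01084 m³/s

Q ≈ 0.0108 m³/s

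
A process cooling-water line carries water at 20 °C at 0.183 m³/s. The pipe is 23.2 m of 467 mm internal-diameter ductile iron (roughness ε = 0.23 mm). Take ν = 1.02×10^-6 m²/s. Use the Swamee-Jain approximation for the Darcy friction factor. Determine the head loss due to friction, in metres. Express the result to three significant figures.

V = 4Q/(πD²) = 4·0.183/(π·0.467²) = 1.068 m/s
Re = VD/ν = 1.068·0.467/1.02×10^-6 = 4.89×10^5 → turbulent
ε/D = 0.23/467 = 4.93×10^-4
Swamee-Jain: f = 0.01775
h_f = f(L/D)V²/(2g) = 0.01775·(23.2/0.467)·1.068²/(2·9.81) = 0.05130 m

h_f ≈ 0.0513 m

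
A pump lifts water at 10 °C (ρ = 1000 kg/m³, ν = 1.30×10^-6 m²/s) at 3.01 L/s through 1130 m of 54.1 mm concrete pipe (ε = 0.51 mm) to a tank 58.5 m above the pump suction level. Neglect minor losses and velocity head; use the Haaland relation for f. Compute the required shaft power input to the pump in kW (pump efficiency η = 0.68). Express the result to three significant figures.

P_shaft ≈ 5.57 kW

V = 4Q/(πD²) = 1.309 m/s; Re = 5.45×10^4; ε/D = 0.00943; f = 0.03828
h_f = f(L/D)V²/2g = 69.88 m
Total head H = z + h_f = 58.5 + 69.88 = 128.4 m
P_hyd = ρgQH = 1000·9.81·0.00301·128.4 = 3.791 kW
P_shaft = P_hyd/η = 3.791/0.68 = 5.575 kW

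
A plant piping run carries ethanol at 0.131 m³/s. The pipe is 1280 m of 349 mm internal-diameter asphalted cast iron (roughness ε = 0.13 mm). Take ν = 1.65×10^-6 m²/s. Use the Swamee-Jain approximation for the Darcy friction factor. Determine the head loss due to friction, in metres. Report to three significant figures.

V = 4Q/(πD²) = 4·0.131/(π·0.349²) = 1.369 m/s
Re = VD/ν = 1.369·0.349/1.65×10^-6 = 2.90×10^5 → turbulent
ε/D = 0.13/349 = 3.72×10^-4
Swamee-Jain: f = 0.01760
h_f = f(L/D)V²/(2g) = 0.01760·(1280/0.349)·1.369²/(2·9.81) = 6.171 m

h_f ≈ 6.17 m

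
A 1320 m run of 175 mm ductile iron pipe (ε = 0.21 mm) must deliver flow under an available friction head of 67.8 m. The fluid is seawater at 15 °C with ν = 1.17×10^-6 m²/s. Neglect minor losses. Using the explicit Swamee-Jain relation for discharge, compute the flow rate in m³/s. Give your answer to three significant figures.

Q ≈ 0.0695 m³/s

Swamee-Jain (Type II): Q = -0.965·√(gD⁵h_f/L)·ln[ε/(3.7D) + √(3.17ν²L/(gD³h_f))]
√(gD⁵h_f/L) = √(9.81·0.175⁵·67.8/1320) = 0.009094
ε/(3.7D) = 3.24×10^-4; √(3.17ν²L/(gD³h_f)) = 4.01×10^-5
Q = -0.965·0.009094·ln(3.644×10^-4) = 0.06948 m³/s
Check: V = 2.89 m/s, Re = 4.32×10^5, f = 0.02127, h_f = 68.2 m ≈ 67.8 m ✓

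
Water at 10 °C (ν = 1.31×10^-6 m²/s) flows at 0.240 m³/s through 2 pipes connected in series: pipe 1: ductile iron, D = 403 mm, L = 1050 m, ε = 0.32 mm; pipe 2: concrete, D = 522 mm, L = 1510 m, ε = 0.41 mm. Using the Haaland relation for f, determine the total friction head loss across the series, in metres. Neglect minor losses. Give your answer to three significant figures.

H ≈ 12.6 m

Pipe 1: V = 1.882 m/s, Re = 5.79×10^5, ε/D = 7.94×10^-4, f = 0.01915, h_1 = f(L/D)V²/2g = 9.002 m
Pipe 2: V = 1.121 m/s, Re = 4.47×10^5, ε/D = 7.85×10^-4, f = 0.01926, h_2 = f(L/D)V²/2g = 3.570 m
Series → Q common, losses add: H = Σh = 12.57 m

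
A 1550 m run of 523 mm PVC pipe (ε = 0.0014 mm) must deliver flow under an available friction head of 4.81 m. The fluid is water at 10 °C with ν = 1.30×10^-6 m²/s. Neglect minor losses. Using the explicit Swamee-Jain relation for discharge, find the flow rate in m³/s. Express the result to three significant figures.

Q ≈ 0.341 m³/s

Swamee-Jain (Type II): Q = -0.965·√(gD⁵h_f/L)·ln[ε/(3.7D) + √(3.17ν²L/(gD³h_f))]
√(gD⁵h_f/L) = √(9.81·0.523⁵·4.81/1550) = 0.03451
ε/(3.7D) = 7.23×10^-7; √(3.17ν²L/(gD³h_f)) = 3.51×10^-5
Q = -0.965·0.03451·ln(3.580×10^-5) = 0.3410 m³/s
Check: V = 1.59 m/s, Re = 6.39×10^5, f = 0.01259, h_f = 4.79 m ≈ 4.81 m ✓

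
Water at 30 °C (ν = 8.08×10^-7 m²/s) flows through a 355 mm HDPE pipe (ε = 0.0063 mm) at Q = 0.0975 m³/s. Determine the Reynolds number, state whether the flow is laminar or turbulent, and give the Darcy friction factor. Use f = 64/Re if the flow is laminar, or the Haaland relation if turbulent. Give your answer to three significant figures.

Re ≈ 4.33×10^5; turbulent; f ≈ 0.0136

V = 4Q/(πD²) = 0.9850 m/s
Re = VD/ν = 0.9850·0.355/8.08×10^-7 = 4.33×10^5
Re > 4000 → turbulent; ε/D = 1.77×10^-5
Haaland: f = 0.01360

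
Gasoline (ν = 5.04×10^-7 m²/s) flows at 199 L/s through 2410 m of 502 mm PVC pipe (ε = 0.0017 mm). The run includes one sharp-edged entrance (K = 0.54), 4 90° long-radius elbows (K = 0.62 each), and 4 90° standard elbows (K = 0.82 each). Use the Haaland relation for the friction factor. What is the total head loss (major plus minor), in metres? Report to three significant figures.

H_L ≈ 3.20 m

V = 4Q/(πD²) = 1.005 m/s; V²/2g = 0.05152 m
Re = 1.00×10^6, ε/D = 3.39×10^-6 → f = 0.01164 (Haaland)
Major: h_f = f(L/D)·V²/2g = 0.01164·4801·0.05152 = 2.879 m
Minor: ΣK = 6.30; h_m = ΣK·V²/2g = 0.3246 m
Total H_L = 2.879 + 0.3246 = 3.204 m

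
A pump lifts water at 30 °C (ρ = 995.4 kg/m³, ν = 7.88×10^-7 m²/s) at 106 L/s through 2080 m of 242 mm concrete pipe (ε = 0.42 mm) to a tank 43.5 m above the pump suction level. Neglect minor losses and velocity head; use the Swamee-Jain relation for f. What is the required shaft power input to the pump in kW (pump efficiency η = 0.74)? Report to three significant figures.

P_shaft ≈ 136 kW

V = 4Q/(πD²) = 2.305 m/s; Re = 7.08×10^5; ε/D = 0.00174; f = 0.02295
h_f = f(L/D)V²/2g = 53.38 m
Total head H = z + h_f = 43.5 + 53.38 = 96.88 m
P_hyd = ρgQH = 995.4·9.81·0.106·96.88 = 100.3 kW
P_shaft = P_hyd/η = 100.3/0.74 = 135.5 kW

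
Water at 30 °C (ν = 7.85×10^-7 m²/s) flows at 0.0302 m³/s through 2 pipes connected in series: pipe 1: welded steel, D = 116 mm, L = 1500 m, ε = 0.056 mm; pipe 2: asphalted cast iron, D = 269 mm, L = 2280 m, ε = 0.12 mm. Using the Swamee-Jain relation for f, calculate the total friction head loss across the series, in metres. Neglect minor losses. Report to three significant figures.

Pipe 1: V = 2.858 m/s, Re = 4.22×10^5, ε/D = 4.83×10^-4, f = 0.01783, h_1 = f(L/D)V²/2g = 95.96 m
Pipe 2: V = 0.5314 m/s, Re = 1.82×10^5, ε/D = 4.46×10^-4, f = 0.01882, h_2 = f(L/D)V²/2g = 2.295 m
Series → Q common, losses add: H = Σh = 98.26 m

H ≈ 98.3 m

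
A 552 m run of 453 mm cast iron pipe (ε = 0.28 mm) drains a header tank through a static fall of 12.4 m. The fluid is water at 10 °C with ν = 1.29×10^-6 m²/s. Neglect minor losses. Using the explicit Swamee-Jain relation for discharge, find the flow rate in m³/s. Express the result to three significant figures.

Swamee-Jain (Type II): Q = -0.965·√(gD⁵h_f/L)·ln[ε/(3.7D) + √(3.17ν²L/(gD³h_f))]
√(gD⁵h_f/L) = √(9.81·0.453⁵·12.4/552) = 0.06484
ε/(3.7D) = 1.67×10^-4; √(3.17ν²L/(gD³h_f)) = 1.60×10^-5
Q = -0.965·0.06484·ln(1.831×10^-4) = 0.5384 m³/s
Check: V = 3.34 m/s, Re = 1.17×10^6, f = 0.01798, h_f = 12.5 m ≈ 12.4 m ✓

Q ≈ 0.538 m³/s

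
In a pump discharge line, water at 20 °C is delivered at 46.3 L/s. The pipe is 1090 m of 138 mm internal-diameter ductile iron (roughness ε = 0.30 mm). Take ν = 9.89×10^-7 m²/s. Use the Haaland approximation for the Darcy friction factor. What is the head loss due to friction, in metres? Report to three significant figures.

h_f ≈ 93.9 m

V = 4Q/(πD²) = 4·0.0463/(π·0.138²) = 3.096 m/s
Re = VD/ν = 3.096·0.138/9.89×10^-7 = 4.32×10^5 → turbulent
ε/D = 0.30/138 = 0.00217
Haaland: f = 0.02435
h_f = f(L/D)V²/(2g) = 0.02435·(1090/0.138)·3.096²/(2·9.81) = 93.92 m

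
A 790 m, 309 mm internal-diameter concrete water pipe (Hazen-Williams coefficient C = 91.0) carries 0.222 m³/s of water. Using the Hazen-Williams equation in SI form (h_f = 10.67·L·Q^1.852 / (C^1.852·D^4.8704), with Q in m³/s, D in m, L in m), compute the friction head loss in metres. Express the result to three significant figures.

h_f = 10.67·790·0.222^1.852 / (91.0^1.852·0.309^4.8704) = 37.26 m

h_f ≈ 37.3 m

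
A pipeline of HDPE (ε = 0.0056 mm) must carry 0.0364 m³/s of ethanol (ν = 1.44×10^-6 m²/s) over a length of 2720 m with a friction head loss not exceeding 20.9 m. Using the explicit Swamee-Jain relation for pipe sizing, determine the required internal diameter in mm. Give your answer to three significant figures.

Swamee-Jain (Type III): D = 0.66·[ε^1.25·(LQ²/(gh_f))^4.75 + ν·Q^9.4·(L/(gh_f))^5.2]^0.04
LQ²/(gh_f) = 0.01758; L/(gh_f) = 13.27
Term 1 = ε^1.25·(…)^4.75 = 1.26×10^-15; Term 2 = ν·Q^9.4·(…)^5.2 = 2.96×10^-14
D = 0.66·(1.26×10^-15 + 2.96×10^-14)^0.04 = 0.1902 m = 190 mm
Check: V = 1.28 m/s, Re = 1.69×10^5, f = 0.01629, h_f = 19.5 m ≈ 20.9 m ✓

D ≈ 190 mm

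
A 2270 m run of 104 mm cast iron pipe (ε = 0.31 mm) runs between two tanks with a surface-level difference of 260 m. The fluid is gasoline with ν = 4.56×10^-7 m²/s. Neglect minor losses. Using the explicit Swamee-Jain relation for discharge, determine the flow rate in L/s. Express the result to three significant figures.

Swamee-Jain (Type II): Q = -0.965·√(gD⁵h_f/L)·ln[ε/(3.7D) + √(3.17ν²L/(gD³h_f))]
√(gD⁵h_f/L) = √(9.81·0.104⁵·260/2270) = 0.003697
ε/(3.7D) = 8.06×10^-4; √(3.17ν²L/(gD³h_f)) = 2.28×10^-5
Q = -0.965·0.003697·ln(8.285×10^-4) = 0.02532 m³/s
Check: V = 2.98 m/s, Re = 6.80×10^5, f = 0.02641, h_f = 261 m ≈ 260 m ✓

Q ≈ 25.3 L/s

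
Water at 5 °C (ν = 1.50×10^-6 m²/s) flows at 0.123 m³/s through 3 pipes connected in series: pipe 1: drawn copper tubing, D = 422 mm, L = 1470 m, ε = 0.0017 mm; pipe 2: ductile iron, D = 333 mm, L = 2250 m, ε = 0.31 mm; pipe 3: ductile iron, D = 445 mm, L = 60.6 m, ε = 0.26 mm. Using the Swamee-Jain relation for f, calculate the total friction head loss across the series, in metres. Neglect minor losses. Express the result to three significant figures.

Pipe 1: V = 0.8794 m/s, Re = 2.47×10^5, ε/D = 4.03×10^-6, f = 0.01495, h_1 = f(L/D)V²/2g = 2.053 m
Pipe 2: V = 1.412 m/s, Re = 3.14×10^5, ε/D = 9.31×10^-4, f = 0.02041, h_2 = f(L/D)V²/2g = 14.02 m
Pipe 3: V = 0.7909 m/s, Re = 2.35×10^5, ε/D = 5.84×10^-4, f = 0.01912, h_3 = f(L/D)V²/2g = 0.08301 m
Series → Q common, losses add: H = Σh = 16.16 m

H ≈ 16.2 m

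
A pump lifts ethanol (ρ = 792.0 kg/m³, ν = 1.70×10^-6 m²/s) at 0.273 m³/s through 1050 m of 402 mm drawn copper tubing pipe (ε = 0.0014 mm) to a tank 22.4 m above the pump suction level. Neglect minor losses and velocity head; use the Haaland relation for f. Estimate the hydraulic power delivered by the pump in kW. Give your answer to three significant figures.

V = 4Q/(πD²) = 2.151 m/s; Re = 5.09×10^5; ε/D = 3.48×10^-6; f = 0.01306
h_f = f(L/D)V²/2g = 8.045 m
Total head H = z + h_f = 22.4 + 8.045 = 30.44 m
P_hyd = ρgQH = 792.0·9.81·0.273·30.44 = 64.58 kW

P_hyd ≈ 64.6 kW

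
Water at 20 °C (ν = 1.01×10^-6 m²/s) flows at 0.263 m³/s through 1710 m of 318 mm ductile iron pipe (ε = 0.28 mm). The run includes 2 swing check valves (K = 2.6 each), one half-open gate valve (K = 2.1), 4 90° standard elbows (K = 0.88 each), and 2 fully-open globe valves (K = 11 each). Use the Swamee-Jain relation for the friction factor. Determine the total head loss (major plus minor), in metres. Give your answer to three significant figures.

H_L ≈ 76.8 m

V = 4Q/(πD²) = 3.311 m/s; V²/2g = 0.5589 m
Re = 1.04×10^6, ε/D = 8.81×10^-4 → f = 0.01945 (Swamee-Jain)
Major: h_f = f(L/D)·V²/2g = 0.01945·5377·0.5589 = 58.46 m
Minor: ΣK = 32.8; h_m = ΣK·V²/2g = 18.34 m
Total H_L = 58.46 + 18.34 = 76.80 m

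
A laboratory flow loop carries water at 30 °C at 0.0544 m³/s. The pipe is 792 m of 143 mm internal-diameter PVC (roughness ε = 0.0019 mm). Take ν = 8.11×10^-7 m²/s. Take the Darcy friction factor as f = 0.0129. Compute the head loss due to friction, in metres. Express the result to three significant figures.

V = 4Q/(πD²) = 4·0.0544/(π·0.143²) = 3.387 m/s
h_f = f(L/D)V²/(2g) = 0.01290·(792/0.143)·3.387²/(2·9.81) = 41.78 m

h_f ≈ 41.8 m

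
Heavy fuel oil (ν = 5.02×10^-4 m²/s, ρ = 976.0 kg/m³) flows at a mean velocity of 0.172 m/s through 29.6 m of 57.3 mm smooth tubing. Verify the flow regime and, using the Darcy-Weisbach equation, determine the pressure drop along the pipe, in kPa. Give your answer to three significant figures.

Δp ≈ 24.3 kPa

Re = VD/ν = 0.172·0.05730/5.02×10^-4 = 19.6 → laminar (Re < 2300)
f = 64/Re = 3.260
h_f = f(L/D)V²/(2g) = 3.260·(29.6/0.05730)·0.172²/(2·9.81) = 2.539 m
Δp = ρg·h_f = 976.0·9.81·2.539 = 24.31 kPa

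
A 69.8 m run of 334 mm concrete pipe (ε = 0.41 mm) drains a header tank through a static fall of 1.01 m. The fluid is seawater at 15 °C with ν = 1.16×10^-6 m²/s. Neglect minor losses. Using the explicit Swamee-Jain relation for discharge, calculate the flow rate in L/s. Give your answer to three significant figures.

Swamee-Jain (Type II): Q = -0.965·√(gD⁵h_f/L)·ln[ε/(3.7D) + √(3.17ν²L/(gD³h_f))]
√(gD⁵h_f/L) = √(9.81·0.334⁵·1.01/69.8) = 0.02429
ε/(3.7D) = 3.32×10^-4; √(3.17ν²L/(gD³h_f)) = 2.84×10^-5
Q = -0.965·0.02429·ln(3.602×10^-4) = 0.1859 m³/s
Check: V = 2.12 m/s, Re = 6.11×10^5, f = 0.02119, h_f = 1.02 m ≈ 1.01 m ✓

Q ≈ 186 L/s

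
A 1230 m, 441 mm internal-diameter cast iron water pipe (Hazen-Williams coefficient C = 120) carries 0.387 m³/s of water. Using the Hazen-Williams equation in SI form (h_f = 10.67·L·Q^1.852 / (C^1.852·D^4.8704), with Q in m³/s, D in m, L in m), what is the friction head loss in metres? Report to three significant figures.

h_f ≈ 17.2 m

h_f = 10.67·1230·0.387^1.852 / (120^1.852·0.441^4.8704) = 17.20 m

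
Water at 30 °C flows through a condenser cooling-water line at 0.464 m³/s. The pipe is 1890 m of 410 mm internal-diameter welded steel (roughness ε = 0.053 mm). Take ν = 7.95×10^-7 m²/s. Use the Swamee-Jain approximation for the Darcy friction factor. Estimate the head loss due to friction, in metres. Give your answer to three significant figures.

V = 4Q/(πD²) = 4·0.464/(π·0.410²) = 3.514 m/s
Re = VD/ν = 3.514·0.410/7.95×10^-7 = 1.81×10^6 → turbulent
ε/D = 0.053/410 = 1.29×10^-4
Swamee-Jain: f = 0.01342
h_f = f(L/D)V²/(2g) = 0.01342·(1890/0.410)·3.514²/(2·9.81) = 38.95 m

h_f ≈ 38.9 m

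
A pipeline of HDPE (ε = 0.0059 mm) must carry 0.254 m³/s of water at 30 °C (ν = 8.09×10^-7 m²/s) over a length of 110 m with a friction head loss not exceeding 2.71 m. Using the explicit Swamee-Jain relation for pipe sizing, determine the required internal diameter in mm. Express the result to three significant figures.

Swamee-Jain (Type III): D = 0.66·[ε^1.25·(LQ²/(gh_f))^4.75 + ν·Q^9.4·(L/(gh_f))^5.2]^0.04
LQ²/(gh_f) = 0.2669; L/(gh_f) = 4.138
Term 1 = ε^1.25·(…)^4.75 = 5.48×10^-10; Term 2 = ν·Q^9.4·(…)^5.2 = 3.32×10^-9
D = 0.66·(5.48×10^-10 + 3.32×10^-9)^0.04 = 0.3041 m = 304 mm
Check: V = 3.50 m/s, Re = 1.31×10^6, f = 0.01163, h_f = 2.62 m ≈ 2.71 m ✓

D ≈ 304 mm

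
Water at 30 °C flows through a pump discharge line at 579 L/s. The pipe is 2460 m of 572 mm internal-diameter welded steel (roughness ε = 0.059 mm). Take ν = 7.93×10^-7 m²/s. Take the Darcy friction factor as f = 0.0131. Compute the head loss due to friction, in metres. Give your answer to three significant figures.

V = 4Q/(πD²) = 4·0.579/(π·0.572²) = 2.253 m/s
h_f = f(L/D)V²/(2g) = 0.01310·(2460/0.572)·2.253²/(2·9.81) = 14.58 m

h_f ≈ 14.6 m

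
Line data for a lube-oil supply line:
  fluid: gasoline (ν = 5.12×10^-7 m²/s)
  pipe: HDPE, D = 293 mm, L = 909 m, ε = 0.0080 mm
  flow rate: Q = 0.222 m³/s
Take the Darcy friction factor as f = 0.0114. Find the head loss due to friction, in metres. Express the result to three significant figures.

V = 4Q/(πD²) = 4·0.222/(π·0.293²) = 3.293 m/s
h_f = f(L/D)V²/(2g) = 0.01140·(909/0.293)·3.293²/(2·9.81) = 19.54 m

h_f ≈ 19.5 m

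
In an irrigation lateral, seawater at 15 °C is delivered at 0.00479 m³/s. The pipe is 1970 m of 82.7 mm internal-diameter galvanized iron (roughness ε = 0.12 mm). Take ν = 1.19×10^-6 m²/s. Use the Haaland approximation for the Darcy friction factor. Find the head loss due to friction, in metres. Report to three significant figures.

V = 4Q/(πD²) = 4·0.00479/(π·0.0827²) = 0.8917 m/s
Re = VD/ν = 0.8917·0.0827/1.19×10^-6 = 6.20×10^4 → turbulent
ε/D = 0.12/82.7 = 0.00145
Haaland: f = 0.02438
h_f = f(L/D)V²/(2g) = 0.02438·(1970/0.0827)·0.8917²/(2·9.81) = 23.54 m

h_f ≈ 23.5 m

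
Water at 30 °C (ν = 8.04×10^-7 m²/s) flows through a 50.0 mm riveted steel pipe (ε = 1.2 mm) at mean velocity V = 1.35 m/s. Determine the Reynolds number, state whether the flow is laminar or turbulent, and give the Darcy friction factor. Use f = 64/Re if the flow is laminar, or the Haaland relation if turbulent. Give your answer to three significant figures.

Re = VD/ν = 1.350·0.0500/8.04×10^-7 = 8.40×10^4
Re > 4000 → turbulent; ε/D = 0.0240
Haaland: f = 0.05274

Re ≈ 8.40×10^4; turbulent; f ≈ 0.0527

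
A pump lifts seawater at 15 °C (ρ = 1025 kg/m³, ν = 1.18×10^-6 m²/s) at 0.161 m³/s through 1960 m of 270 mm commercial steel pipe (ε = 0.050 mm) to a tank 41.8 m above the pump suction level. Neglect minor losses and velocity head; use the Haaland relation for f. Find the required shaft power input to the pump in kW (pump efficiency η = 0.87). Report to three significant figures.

P_shaft ≈ 159 kW

V = 4Q/(πD²) = 2.812 m/s; Re = 6.43×10^5; ε/D = 1.85×10^-4; f = 0.01485
h_f = f(L/D)V²/2g = 43.43 m
Total head H = z + h_f = 41.8 + 43.43 = 85.23 m
P_hyd = ρgQH = 1025·9.81·0.161·85.23 = 138.0 kW
P_shaft = P_hyd/η = 138.0/0.87 = 158.6 kW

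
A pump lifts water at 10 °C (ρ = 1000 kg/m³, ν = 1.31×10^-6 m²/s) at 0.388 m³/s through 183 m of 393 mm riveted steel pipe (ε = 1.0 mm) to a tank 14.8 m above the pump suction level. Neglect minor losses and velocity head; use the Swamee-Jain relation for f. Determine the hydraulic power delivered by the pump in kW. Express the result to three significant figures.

P_hyd ≈ 79.7 kW

V = 4Q/(πD²) = 3.199 m/s; Re = 9.60×10^5; ε/D = 0.00254; f = 0.02523
h_f = f(L/D)V²/2g = 6.126 m
Total head H = z + h_f = 14.8 + 6.126 = 20.93 m
P_hyd = ρgQH = 1000·9.81·0.388·20.93 = 79.65 kW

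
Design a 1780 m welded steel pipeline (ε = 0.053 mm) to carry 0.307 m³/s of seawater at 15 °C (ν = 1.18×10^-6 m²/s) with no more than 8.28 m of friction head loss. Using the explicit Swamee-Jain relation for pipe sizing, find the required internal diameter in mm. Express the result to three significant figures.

Swamee-Jain (Type III): D = 0.66·[ε^1.25·(LQ²/(gh_f))^4.75 + ν·Q^9.4·(L/(gh_f))^5.2]^0.04
LQ²/(gh_f) = 2.065; L/(gh_f) = 21.91
Term 1 = ε^1.25·(…)^4.75 = 1.42×10^-4; Term 2 = ν·Q^9.4·(…)^5.2 = 1.67×10^-4
D = 0.66·(1.42×10^-4 + 1.67×10^-4)^0.04 = 0.4777 m = 478 mm
Check: V = 1.71 m/s, Re = 6.93×10^5, f = 0.01411, h_f = 7.86 m ≈ 8.28 m ✓

D ≈ 478 mm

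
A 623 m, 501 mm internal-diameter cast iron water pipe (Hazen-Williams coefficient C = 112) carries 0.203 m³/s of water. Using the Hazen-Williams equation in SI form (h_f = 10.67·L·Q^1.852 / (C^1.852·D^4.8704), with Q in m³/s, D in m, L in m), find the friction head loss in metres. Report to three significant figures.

h_f ≈ 1.61 m

h_f = 10.67·623·0.203^1.852 / (112^1.852·0.501^4.8704) = 1.610 m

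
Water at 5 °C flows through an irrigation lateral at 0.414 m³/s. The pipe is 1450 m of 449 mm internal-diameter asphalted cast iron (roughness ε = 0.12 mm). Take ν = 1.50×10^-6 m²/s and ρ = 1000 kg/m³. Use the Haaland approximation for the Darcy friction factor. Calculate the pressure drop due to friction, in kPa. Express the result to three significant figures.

V = 4Q/(πD²) = 4·0.414/(π·0.449²) = 2.615 m/s
Re = VD/ν = 2.615·0.449/1.50×10^-6 = 7.83×10^5 → turbulent
ε/D = 0.12/449 = 2.67×10^-4
Haaland: f = 0.01547
h_f = f(L/D)V²/(2g) = 0.01547·(1450/0.449)·2.615²/(2·9.81) = 17.41 m
Δp = ρg·h_f = 1000·9.81·17.41 = 170.7 kPa

Δp ≈ 171 kPa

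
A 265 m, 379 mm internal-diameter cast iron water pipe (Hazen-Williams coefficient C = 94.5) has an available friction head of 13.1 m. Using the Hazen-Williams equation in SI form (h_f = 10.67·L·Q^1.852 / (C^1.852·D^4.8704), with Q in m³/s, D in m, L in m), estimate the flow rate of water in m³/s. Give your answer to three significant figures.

Rearranging: Q = [h_f·C^1.852·D^4.8704 / (10.67·L)]^(1/1.852)
Q = [13.1·94.5^1.852·0.379^4.8704 / (10.67·265)]^0.540 = 0.4046 m³/s

Q ≈ 0.405 m³/s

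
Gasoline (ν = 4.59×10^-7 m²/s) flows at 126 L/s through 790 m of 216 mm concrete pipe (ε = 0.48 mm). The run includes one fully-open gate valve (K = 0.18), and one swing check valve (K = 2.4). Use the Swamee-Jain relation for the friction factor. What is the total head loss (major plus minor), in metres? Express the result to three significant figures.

V = 4Q/(πD²) = 3.439 m/s; V²/2g = 0.6026 m
Re = 1.62×10^6, ε/D = 0.00222 → f = 0.02425 (Swamee-Jain)
Major: h_f = f(L/D)·V²/2g = 0.02425·3657·0.6026 = 53.45 m
Minor: ΣK = 2.58; h_m = ΣK·V²/2g = 1.555 m
Total H_L = 53.45 + 1.555 = 55.00 m

H_L ≈ 55.0 m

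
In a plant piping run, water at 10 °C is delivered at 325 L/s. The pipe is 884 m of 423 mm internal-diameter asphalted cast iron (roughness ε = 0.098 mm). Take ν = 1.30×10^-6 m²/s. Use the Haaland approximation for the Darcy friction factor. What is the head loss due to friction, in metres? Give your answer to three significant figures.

h_f ≈ 8.64 m

V = 4Q/(πD²) = 4·0.325/(π·0.423²) = 2.313 m/s
Re = VD/ν = 2.313·0.423/1.30×10^-6 = 7.53×10^5 → turbulent
ε/D = 0.098/423 = 2.32×10^-4
Haaland: f = 0.01516
h_f = f(L/D)V²/(2g) = 0.01516·(884/0.423)·2.313²/(2·9.81) = 8.637 m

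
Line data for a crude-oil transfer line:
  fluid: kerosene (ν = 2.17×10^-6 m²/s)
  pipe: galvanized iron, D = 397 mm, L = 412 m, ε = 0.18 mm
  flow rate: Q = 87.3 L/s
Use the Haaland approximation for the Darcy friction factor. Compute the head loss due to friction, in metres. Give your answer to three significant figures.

h_f ≈ 0.506 m

V = 4Q/(πD²) = 4·0.0873/(π·0.397²) = 0.7053 m/s
Re = VD/ν = 0.7053·0.397/2.17×10^-6 = 1.29×10^5 → turbulent
ε/D = 0.18/397 = 4.53×10^-4
Haaland: f = 0.01925
h_f = f(L/D)V²/(2g) = 0.01925·(412/0.397)·0.7053²/(2·9.81) = 0.5064 m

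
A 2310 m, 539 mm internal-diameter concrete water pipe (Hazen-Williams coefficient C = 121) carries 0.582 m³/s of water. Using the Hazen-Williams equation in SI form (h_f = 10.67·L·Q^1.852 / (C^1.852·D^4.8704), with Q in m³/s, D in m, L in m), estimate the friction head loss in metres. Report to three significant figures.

h_f = 10.67·2310·0.582^1.852 / (121^1.852·0.539^4.8704) = 25.49 m

h_f ≈ 25.5 m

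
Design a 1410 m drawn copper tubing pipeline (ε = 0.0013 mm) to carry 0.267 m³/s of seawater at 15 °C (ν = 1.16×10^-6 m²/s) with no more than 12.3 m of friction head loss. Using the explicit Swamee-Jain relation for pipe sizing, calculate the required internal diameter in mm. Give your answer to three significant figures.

Swamee-Jain (Type III): D = 0.66·[ε^1.25·(LQ²/(gh_f))^4.75 + ν·Q^9.4·(L/(gh_f))^5.2]^0.04
LQ²/(gh_f) = 0.8330; L/(gh_f) = 11.69
Term 1 = ε^1.25·(…)^4.75 = 1.84×10^-8; Term 2 = ν·Q^9.4·(…)^5.2 = 1.68×10^-6
D = 0.66·(1.84×10^-8 + 1.68×10^-6)^0.04 = 0.3879 m = 388 mm
Check: V = 2.26 m/s, Re = 7.55×10^5, f = 0.01225, h_f = 11.6 m ≈ 12.3 m ✓

D ≈ 388 mm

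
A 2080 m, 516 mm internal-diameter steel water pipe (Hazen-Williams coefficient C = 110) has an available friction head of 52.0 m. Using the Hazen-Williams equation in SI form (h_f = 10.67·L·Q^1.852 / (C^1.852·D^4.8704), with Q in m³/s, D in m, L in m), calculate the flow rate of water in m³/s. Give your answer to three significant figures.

Q ≈ 0.734 m³/s

Rearranging: Q = [h_f·C^1.852·D^4.8704 / (10.67·L)]^(1/1.852)
Q = [52.0·110^1.852·0.516^4.8704 / (10.67·2080)]^0.540 = 0.7337 m³/s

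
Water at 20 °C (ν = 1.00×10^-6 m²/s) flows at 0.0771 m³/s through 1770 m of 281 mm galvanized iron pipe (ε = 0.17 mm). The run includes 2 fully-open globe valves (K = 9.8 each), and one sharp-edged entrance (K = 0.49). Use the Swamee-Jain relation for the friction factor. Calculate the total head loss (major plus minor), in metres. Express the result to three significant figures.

H_L ≈ 10.9 m

V = 4Q/(πD²) = 1.243 m/s; V²/2g = 0.07878 m
Re = 3.49×10^5, ε/D = 6.05×10^-4 → f = 0.01874 (Swamee-Jain)
Major: h_f = f(L/D)·V²/2g = 0.01874·6299·0.07878 = 9.297 m
Minor: ΣK = 20.1; h_m = ΣK·V²/2g = 1.583 m
Total H_L = 9.297 + 1.583 = 10.88 m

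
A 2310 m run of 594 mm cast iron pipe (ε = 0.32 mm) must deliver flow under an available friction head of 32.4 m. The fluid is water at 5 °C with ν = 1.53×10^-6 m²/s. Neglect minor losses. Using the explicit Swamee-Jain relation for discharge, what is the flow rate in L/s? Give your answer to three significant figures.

Q ≈ 850 L/s

Swamee-Jain (Type II): Q = -0.965·√(gD⁵h_f/L)·ln[ε/(3.7D) + √(3.17ν²L/(gD³h_f))]
√(gD⁵h_f/L) = √(9.81·0.594⁵·32.4/2310) = 0.1009
ε/(3.7D) = 1.46×10^-4; √(3.17ν²L/(gD³h_f)) = 1.60×10^-5
Q = -0.965·0.1009·ln(1.616×10^-4) = 0.8498 m³/s
Check: V = 3.07 m/s, Re = 1.19×10^6, f = 0.01748, h_f = 32.6 m ≈ 32.4 m ✓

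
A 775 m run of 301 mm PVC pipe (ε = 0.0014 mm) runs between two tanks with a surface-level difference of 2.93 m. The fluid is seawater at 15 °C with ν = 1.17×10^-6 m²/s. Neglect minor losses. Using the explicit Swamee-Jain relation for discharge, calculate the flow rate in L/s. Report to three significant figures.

Swamee-Jain (Type II): Q = -0.965·√(gD⁵h_f/L)·ln[ε/(3.7D) + √(3.17ν²L/(gD³h_f))]
√(gD⁵h_f/L) = √(9.81·0.301⁵·2.93/775) = 0.009573
ε/(3.7D) = 1.26×10^-6; √(3.17ν²L/(gD³h_f)) = 6.55×10^-5
Q = -0.965·0.009573·ln(6.676×10^-5) = 0.08881 m³/s
Check: V = 1.25 m/s, Re = 3.21×10^5, f = 0.01425, h_f = 2.91 m ≈ 2.93 m ✓

Q ≈ 88.8 L/s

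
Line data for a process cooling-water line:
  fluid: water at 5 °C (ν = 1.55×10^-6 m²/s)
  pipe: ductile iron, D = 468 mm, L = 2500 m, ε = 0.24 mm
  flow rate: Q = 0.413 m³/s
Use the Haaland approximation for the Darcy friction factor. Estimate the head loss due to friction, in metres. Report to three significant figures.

V = 4Q/(πD²) = 4·0.413/(π·0.468²) = 2.401 m/s
Re = VD/ν = 2.401·0.468/1.55×10^-6 = 7.25×10^5 → turbulent
ε/D = 0.24/468 = 5.13×10^-4
Haaland: f = 0.01741
h_f = f(L/D)V²/(2g) = 0.01741·(2500/0.468)·2.401²/(2·9.81) = 27.33 m

h_f ≈ 27.3 m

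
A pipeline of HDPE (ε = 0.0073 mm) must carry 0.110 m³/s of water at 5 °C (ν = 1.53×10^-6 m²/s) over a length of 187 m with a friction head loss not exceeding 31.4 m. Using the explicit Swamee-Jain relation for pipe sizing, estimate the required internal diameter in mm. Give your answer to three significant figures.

Swamee-Jain (Type III): D = 0.66·[ε^1.25·(LQ²/(gh_f))^4.75 + ν·Q^9.4·(L/(gh_f))^5.2]^0.04
LQ²/(gh_f) = 0.007346; L/(gh_f) = 0.6071
Term 1 = ε^1.25·(…)^4.75 = 2.77×10^-17; Term 2 = ν·Q^9.4·(…)^5.2 = 1.11×10^-16
D = 0.66·(2.77×10^-17 + 1.11×10^-16)^0.04 = 0.1532 m = 153 mm
Check: V = 5.97 m/s, Re = 5.98×10^5, f = 0.01347, h_f = 29.8 m ≈ 31.4 m ✓

D ≈ 153 mm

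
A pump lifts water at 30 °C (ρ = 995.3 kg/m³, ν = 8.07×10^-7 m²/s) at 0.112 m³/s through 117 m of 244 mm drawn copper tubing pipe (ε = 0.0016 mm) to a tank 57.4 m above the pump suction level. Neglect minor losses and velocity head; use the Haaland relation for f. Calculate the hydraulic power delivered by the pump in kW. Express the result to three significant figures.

V = 4Q/(πD²) = 2.395 m/s; Re = 7.24×10^5; ε/D = 6.56×10^-6; f = 0.01233
h_f = f(L/D)V²/2g = 1.729 m
Total head H = z + h_f = 57.4 + 1.729 = 59.13 m
P_hyd = ρgQH = 995.3·9.81·0.112·59.13 = 64.66 kW

P_hyd ≈ 64.7 kW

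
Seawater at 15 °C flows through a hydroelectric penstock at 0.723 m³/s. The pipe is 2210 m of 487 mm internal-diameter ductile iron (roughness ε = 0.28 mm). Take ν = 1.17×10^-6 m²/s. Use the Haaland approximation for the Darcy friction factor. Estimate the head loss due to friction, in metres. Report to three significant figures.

h_f ≈ 61.0 m

V = 4Q/(πD²) = 4·0.723/(π·0.487²) = 3.881 m/s
Re = VD/ν = 3.881·0.487/1.17×10^-6 = 1.62×10^6 → turbulent
ε/D = 0.28/487 = 5.75×10^-4
Haaland: f = 0.01752
h_f = f(L/D)V²/(2g) = 0.01752·(2210/0.487)·3.881²/(2·9.81) = 61.05 m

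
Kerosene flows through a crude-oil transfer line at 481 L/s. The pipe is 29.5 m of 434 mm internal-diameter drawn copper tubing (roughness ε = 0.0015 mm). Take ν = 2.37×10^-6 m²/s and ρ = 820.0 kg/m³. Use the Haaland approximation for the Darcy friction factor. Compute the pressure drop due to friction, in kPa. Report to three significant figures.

V = 4Q/(πD²) = 4·0.481/(π·0.434²) = 3.251 m/s
Re = VD/ν = 3.251·0.434/2.37×10^-6 = 5.95×10^5 → turbulent
ε/D = 0.0015/434 = 3.46×10^-6
Haaland: f = 0.01271
h_f = f(L/D)V²/(2g) = 0.01271·(29.5/0.434)·3.251²/(2·9.81) = 0.4654 m
Δp = ρg·h_f = 820.0·9.81·0.4654 = 3.744 kPa

Δp ≈ 3.74 kPa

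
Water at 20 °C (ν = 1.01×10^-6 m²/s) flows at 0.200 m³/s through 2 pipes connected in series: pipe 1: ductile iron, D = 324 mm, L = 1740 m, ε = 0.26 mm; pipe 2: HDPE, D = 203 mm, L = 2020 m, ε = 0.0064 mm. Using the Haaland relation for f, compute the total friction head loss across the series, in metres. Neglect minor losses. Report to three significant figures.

Pipe 1: V = 2.426 m/s, Re = 7.78×10^5, ε/D = 8.02×10^-4, f = 0.01906, h_1 = f(L/D)V²/2g = 30.70 m
Pipe 2: V = 6.179 m/s, Re = 1.24×10^6, ε/D = 3.15×10^-5, f = 0.01186, h_2 = f(L/D)V²/2g = 229.7 m
Series → Q common, losses add: H = Σh = 260.4 m

H ≈ 260 m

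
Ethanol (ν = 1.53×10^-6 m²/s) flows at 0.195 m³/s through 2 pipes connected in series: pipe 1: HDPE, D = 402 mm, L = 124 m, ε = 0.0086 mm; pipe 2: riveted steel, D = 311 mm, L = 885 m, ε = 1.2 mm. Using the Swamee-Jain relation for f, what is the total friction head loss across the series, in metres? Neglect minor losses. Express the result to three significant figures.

Pipe 1: V = 1.536 m/s, Re = 4.04×10^5, ε/D = 2.14×10^-5, f = 0.01390, h_1 = f(L/D)V²/2g = 0.5159 m
Pipe 2: V = 2.567 m/s, Re = 5.22×10^5, ε/D = 0.00386, f = 0.02844, h_2 = f(L/D)V²/2g = 27.18 m
Series → Q common, losses add: H = Σh = 27.69 m

H ≈ 27.7 m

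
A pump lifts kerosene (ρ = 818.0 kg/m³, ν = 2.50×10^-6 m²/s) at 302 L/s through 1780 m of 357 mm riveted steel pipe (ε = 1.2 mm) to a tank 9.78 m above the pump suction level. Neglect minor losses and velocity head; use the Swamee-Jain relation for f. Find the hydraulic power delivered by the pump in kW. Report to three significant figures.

V = 4Q/(πD²) = 3.017 m/s; Re = 4.31×10^5; ε/D = 0.00336; f = 0.02743
h_f = f(L/D)V²/2g = 63.45 m
Total head H = z + h_f = 9.78 + 63.45 = 73.23 m
P_hyd = ρgQH = 818.0·9.81·0.302·73.23 = 177.5 kW

P_hyd ≈ 177 kW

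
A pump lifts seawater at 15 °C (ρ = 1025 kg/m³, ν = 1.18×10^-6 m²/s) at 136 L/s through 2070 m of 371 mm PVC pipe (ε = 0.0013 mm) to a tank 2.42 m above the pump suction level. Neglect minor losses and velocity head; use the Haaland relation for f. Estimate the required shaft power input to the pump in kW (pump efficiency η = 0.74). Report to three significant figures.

P_shaft ≈ 15.8 kW

V = 4Q/(πD²) = 1.258 m/s; Re = 3.96×10^5; ε/D = 3.50×10^-6; f = 0.01366
h_f = f(L/D)V²/2g = 6.149 m
Total head H = z + h_f = 2.42 + 6.149 = 8.569 m
P_hyd = ρgQH = 1025·9.81·0.136·8.569 = 11.72 kW
P_shaft = P_hyd/η = 11.72/0.74 = 15.83 kW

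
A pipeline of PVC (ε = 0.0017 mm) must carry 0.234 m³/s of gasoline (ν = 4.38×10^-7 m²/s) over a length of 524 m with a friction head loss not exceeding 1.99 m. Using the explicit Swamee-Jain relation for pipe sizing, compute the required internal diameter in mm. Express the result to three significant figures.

Swamee-Jain (Type III): D = 0.66·[ε^1.25·(LQ²/(gh_f))^4.75 + ν·Q^9.4·(L/(gh_f))^5.2]^0.04
LQ²/(gh_f) = 1.470; L/(gh_f) = 26.84
Term 1 = ε^1.25·(…)^4.75 = 3.82×10^-7; Term 2 = ν·Q^9.4·(…)^5.2 = 1.39×10^-5
D = 0.66·(3.82×10^-7 + 1.39×10^-5)^0.04 = 0.4224 m = 422 mm
Check: V = 1.67 m/s, Re = 1.61×10^6, f = 0.01087, h_f = 1.92 m ≈ 1.99 m ✓

D ≈ 422 mm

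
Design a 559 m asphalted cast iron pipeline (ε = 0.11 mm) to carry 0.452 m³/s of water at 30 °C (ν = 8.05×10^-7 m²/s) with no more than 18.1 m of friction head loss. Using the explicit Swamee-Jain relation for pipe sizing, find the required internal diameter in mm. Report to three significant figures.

Swamee-Jain (Type III): D = 0.66·[ε^1.25·(LQ²/(gh_f))^4.75 + ν·Q^9.4·(L/(gh_f))^5.2]^0.04
LQ²/(gh_f) = 0.6432; L/(gh_f) = 3.148
Term 1 = ε^1.25·(…)^4.75 = 1.38×10^-6; Term 2 = ν·Q^9.4·(…)^5.2 = 1.79×10^-7
D = 0.66·(1.38×10^-6 + 1.79×10^-7)^0.04 = 0.3866 m = 387 mm
Check: V = 3.85 m/s, Re = 1.85×10^6, f = 0.01527, h_f = 16.7 m ≈ 18.1 m ✓

D ≈ 387 mm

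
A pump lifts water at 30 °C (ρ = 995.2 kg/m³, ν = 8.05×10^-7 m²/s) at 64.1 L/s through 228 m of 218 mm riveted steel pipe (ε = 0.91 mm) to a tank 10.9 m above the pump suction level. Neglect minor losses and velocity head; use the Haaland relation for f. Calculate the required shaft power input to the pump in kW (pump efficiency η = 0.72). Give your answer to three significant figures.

V = 4Q/(πD²) = 1.717 m/s; Re = 4.65×10^5; ε/D = 0.00417; f = 0.02904
h_f = f(L/D)V²/2g = 4.566 m
Total head H = z + h_f = 10.9 + 4.566 = 15.47 m
P_hyd = ρgQH = 995.2·9.81·0.0641·15.47 = 9.679 kW
P_shaft = P_hyd/η = 9.679/0.72 = 13.44 kW

P_shaft ≈ 13.4 kW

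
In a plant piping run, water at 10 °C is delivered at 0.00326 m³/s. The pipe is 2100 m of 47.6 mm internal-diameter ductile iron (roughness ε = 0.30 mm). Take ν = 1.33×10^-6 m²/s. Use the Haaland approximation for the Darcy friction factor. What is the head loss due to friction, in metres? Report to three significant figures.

h_f ≈ 255 m

V = 4Q/(πD²) = 4·0.00326/(π·0.0476²) = 1.832 m/s
Re = VD/ν = 1.832·0.0476/1.33×10^-6 = 6.56×10^4 → turbulent
ε/D = 0.30/47.6 = 0.00630
Haaland: f = 0.03379
h_f = f(L/D)V²/(2g) = 0.03379·(2100/0.0476)·1.832²/(2·9.81) = 255.0 m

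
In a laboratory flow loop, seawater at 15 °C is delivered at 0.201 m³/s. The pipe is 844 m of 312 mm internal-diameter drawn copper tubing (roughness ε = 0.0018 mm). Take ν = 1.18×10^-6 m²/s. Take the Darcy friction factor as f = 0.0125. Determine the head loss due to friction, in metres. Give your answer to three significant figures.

V = 4Q/(πD²) = 4·0.201/(π·0.312²) = 2.629 m/s
h_f = f(L/D)V²/(2g) = 0.01250·(844/0.312)·2.629²/(2·9.81) = 11.91 m

h_f ≈ 11.9 m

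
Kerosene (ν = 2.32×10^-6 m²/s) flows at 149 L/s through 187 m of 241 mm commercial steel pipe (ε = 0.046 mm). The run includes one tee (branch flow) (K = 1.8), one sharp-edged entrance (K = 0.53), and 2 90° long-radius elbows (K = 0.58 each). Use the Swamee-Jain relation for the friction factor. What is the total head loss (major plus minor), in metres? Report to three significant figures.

H_L ≈ 8.66 m

V = 4Q/(πD²) = 3.266 m/s; V²/2g = 0.5438 m
Re = 3.39×10^5, ε/D = 1.91×10^-4 → f = 0.01602 (Swamee-Jain)
Major: h_f = f(L/D)·V²/2g = 0.01602·775.9·0.5438 = 6.759 m
Minor: ΣK = 3.49; h_m = ΣK·V²/2g = 1.898 m
Total H_L = 6.759 + 1.898 = 8.656 m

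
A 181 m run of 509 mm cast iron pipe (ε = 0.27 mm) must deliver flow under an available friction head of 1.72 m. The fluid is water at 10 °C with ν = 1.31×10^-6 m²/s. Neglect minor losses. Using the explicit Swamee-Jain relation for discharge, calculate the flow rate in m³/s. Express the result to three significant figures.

Swamee-Jain (Type II): Q = -0.965·√(gD⁵h_f/L)·ln[ε/(3.7D) + √(3.17ν²L/(gD³h_f))]
√(gD⁵h_f/L) = √(9.81·0.509⁵·1.72/181) = 0.05644
ε/(3.7D) = 1.43×10^-4; √(3.17ν²L/(gD³h_f)) = 2.10×10^-5
Q = -0.965·0.05644·ln(1.644×10^-4) = 0.4745 m³/s
Check: V = 2.33 m/s, Re = 9.06×10^5, f = 0.01755, h_f = 1.73 m ≈ 1.72 m ✓

Q ≈ 0.475 m³/s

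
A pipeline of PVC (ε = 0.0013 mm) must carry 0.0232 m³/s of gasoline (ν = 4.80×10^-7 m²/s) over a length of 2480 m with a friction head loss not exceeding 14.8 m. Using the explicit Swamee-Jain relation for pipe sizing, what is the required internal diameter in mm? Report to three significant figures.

Swamee-Jain (Type III): D = 0.66·[ε^1.25·(LQ²/(gh_f))^4.75 + ν·Q^9.4·(L/(gh_f))^5.2]^0.04
LQ²/(gh_f) = 0.009194; L/(gh_f) = 17.08
Term 1 = ε^1.25·(…)^4.75 = 9.31×10^-18; Term 2 = ν·Q^9.4·(…)^5.2 = 5.32×10^-16
D = 0.66·(9.31×10^-18 + 5.32×10^-16)^0.04 = 0.1618 m = 162 mm
Check: V = 1.13 m/s, Re = 3.80×10^5, f = 0.01386, h_f = 13.8 m ≈ 14.8 m ✓

D ≈ 162 mm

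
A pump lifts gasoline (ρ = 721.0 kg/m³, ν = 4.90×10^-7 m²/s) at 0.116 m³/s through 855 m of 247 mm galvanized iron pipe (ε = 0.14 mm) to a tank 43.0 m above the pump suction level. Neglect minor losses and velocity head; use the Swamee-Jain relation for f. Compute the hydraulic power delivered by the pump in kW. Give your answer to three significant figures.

P_hyd ≈ 50.3 kW

V = 4Q/(πD²) = 2.421 m/s; Re = 1.22×10^6; ε/D = 5.67×10^-4; f = 0.01765
h_f = f(L/D)V²/2g = 18.25 m
Total head H = z + h_f = 43.0 + 18.25 = 61.25 m
P_hyd = ρgQH = 721.0·9.81·0.116·61.25 = 50.25 kW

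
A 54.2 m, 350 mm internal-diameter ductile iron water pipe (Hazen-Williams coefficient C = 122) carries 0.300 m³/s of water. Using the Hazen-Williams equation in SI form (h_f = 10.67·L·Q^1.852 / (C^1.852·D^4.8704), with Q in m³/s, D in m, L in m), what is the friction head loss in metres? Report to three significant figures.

h_f ≈ 1.41 m

h_f = 10.67·54.2·0.300^1.852 / (122^1.852·0.350^4.8704) = 1.414 m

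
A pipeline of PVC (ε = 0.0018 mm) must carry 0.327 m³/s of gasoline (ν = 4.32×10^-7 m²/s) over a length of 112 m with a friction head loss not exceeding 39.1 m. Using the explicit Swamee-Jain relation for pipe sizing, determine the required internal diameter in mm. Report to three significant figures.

Swamee-Jain (Type III): D = 0.66·[ε^1.25·(LQ²/(gh_f))^4.75 + ν·Q^9.4·(L/(gh_f))^5.2]^0.04
LQ²/(gh_f) = 0.03122; L/(gh_f) = 0.2920
Term 1 = ε^1.25·(…)^4.75 = 4.65×10^-15; Term 2 = ν·Q^9.4·(…)^5.2 = 1.96×10^-14
D = 0.66·(4.65×10^-15 + 1.96×10^-14)^0.04 = 0.1883 m = 188 mm
Check: V = 11.7 m/s, Re = 5.12×10^6, f = 0.009590, h_f = 40.1 m ≈ 39.1 m ✓

D ≈ 188 mm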